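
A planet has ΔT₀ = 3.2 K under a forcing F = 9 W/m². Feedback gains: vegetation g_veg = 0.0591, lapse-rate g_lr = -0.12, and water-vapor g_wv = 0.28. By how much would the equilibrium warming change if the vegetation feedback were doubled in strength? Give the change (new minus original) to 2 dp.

0.34 K

Original: g = 0.2191, ΔT = 3.2/(1−0.2191) = 4.0978 K.
With doubled vegetation: g' = 0.2782, ΔT' = 3.2/(1−0.2782) = 4.4334 K.
Change = 4.4334 − 4.0978 = 0.34 K.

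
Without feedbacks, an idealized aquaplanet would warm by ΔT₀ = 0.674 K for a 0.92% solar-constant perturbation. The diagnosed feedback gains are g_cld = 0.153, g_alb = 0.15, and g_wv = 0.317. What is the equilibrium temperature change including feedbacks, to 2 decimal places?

Total gain g = 0.153 + 0.15 + 0.317 = 0.62.
Amplification A = 1/(1 − 0.62) = 2.632.
ΔT = 0.674 × 2.632 = 1.77 K.

1.77 K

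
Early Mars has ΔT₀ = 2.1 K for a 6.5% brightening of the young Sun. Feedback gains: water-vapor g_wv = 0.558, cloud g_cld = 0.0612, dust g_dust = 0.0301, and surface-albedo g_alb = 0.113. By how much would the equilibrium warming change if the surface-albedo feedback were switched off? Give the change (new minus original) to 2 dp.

Original: g = 0.7623, ΔT = 2.1/(1−0.7623) = 8.8347 K.
Without surface-albedo: g' = 0.6493, ΔT' = 2.1/(1−0.6493) = 5.9880 K.
Change = 5.9880 − 8.8347 = -2.85 K.

-2.85 K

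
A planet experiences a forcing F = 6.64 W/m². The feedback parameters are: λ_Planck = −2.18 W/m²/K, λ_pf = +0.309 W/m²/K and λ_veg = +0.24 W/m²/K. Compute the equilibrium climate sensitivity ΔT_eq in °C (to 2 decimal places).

4.07 °C

Net feedback parameter λ = (−2.18) + (+0.309) + (+0.24) = -1.631 W/m²/K.
ΔT = −F/λ = −6.64/(-1.631) = 4.07 °C.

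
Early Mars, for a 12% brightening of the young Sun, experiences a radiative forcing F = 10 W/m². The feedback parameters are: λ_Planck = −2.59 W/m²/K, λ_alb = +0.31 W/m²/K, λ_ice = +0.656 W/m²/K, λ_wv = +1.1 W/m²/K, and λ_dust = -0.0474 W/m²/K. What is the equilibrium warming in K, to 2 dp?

Net feedback parameter λ = (−2.59) + (+0.31) + (+0.656) + (+1.1) + (-0.0474) = -0.5714 W/m²/K.
ΔT = −F/λ = −10/(-0.5714) = 17.50 K.

17.50 K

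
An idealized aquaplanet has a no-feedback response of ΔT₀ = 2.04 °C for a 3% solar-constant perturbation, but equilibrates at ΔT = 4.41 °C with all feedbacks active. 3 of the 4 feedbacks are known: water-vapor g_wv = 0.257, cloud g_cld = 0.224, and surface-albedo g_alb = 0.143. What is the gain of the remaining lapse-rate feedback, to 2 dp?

Amplification A = ΔT/ΔT₀ = 4.41/2.04 = 2.162.
Total gain g = 1 − 1/A = 1 − 1/2.162 = 0.5375.
Known gains sum to 0.257 + 0.224 + 0.143 = 0.624.
g_lr = 0.5375 − 0.624 = -0.09.

-0.09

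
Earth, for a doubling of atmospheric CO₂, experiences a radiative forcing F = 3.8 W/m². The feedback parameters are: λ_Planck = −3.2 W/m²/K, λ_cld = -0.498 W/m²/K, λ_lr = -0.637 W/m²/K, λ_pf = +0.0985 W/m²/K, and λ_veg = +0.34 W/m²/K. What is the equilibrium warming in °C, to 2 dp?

Net feedback parameter λ = (−3.2) + (-0.498) + (-0.637) + (+0.0985) + (+0.34) = -3.8965 W/m²/K.
ΔT = −F/λ = −3.8/(-3.8965) = 0.98 °C.

0.98 °C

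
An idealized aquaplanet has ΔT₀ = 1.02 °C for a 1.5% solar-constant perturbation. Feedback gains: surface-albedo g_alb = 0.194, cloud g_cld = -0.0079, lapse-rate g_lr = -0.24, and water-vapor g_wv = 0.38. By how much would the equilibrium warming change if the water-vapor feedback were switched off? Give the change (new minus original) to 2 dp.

-0.55 °C

Original: g = 0.3261, ΔT = 1.02/(1−0.3261) = 1.5136 °C.
Without water-vapor: g' = -0.0539, ΔT' = 1.02/(1+0.0539) = 0.9678 °C.
Change = 0.9678 − 1.5136 = -0.55 °C.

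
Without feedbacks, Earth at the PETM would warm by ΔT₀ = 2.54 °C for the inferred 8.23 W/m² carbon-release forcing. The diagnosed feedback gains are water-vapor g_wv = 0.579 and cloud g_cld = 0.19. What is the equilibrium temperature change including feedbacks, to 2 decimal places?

Total gain g = 0.579 + 0.19 = 0.769.
Amplification A = 1/(1 − 0.769) = 4.329.
ΔT = 2.54 × 4.329 = 11.00 °C.

11.00 °C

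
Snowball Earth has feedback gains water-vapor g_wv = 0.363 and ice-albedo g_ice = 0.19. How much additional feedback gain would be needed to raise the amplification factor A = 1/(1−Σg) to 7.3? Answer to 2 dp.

0.31

Current total gain = 0.553.
Target gain for A = 7.3: g* = 1 − 1/7.3 = 0.863.
Additional gain needed = 0.863 − 0.553 = 0.31.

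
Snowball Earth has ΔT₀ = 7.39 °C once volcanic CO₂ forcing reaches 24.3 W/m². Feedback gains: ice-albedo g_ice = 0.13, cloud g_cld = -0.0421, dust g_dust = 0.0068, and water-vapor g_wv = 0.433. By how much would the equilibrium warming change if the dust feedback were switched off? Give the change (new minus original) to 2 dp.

-0.22 °C

Original: g = 0.5277, ΔT = 7.39/(1−0.5277) = 15.6468 °C.
Without dust: g' = 0.5209, ΔT' = 7.39/(1−0.5209) = 15.4248 °C.
Change = 15.4248 − 15.6468 = -0.22 °C.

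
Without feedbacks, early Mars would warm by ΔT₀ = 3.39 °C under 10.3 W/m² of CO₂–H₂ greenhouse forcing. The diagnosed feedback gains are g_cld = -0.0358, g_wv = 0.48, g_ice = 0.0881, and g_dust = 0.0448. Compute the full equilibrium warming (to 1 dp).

8.0 °C

Total gain g = -0.0358 + 0.48 + 0.0881 + 0.0448 = 0.5771.
Amplification A = 1/(1 − 0.5771) = 2.365.
ΔT = 3.39 × 2.365 = 8.0 °C.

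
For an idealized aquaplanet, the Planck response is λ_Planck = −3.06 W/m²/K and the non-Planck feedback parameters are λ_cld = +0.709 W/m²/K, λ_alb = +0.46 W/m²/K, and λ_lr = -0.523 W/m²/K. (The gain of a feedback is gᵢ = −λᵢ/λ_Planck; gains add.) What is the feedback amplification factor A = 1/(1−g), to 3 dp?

1.268

Convert to gains: g_cld = 0.709/3.06 = 0.2317; g_alb = 0.46/3.06 = 0.1503; g_lr = -0.523/3.06 = -0.1709.
Total gain g = 0.2111.
A = 1/(1 − 0.2111) = 1.268.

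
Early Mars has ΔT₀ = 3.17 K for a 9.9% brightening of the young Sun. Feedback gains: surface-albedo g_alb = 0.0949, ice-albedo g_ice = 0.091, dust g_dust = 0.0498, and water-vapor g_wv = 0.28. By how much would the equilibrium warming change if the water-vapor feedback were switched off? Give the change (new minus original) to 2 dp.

Original: g = 0.5157, ΔT = 3.17/(1−0.5157) = 6.5455 K.
Without water-vapor: g' = 0.2357, ΔT' = 3.17/(1−0.2357) = 4.1476 K.
Change = 4.1476 − 6.5455 = -2.40 K.

-2.40 K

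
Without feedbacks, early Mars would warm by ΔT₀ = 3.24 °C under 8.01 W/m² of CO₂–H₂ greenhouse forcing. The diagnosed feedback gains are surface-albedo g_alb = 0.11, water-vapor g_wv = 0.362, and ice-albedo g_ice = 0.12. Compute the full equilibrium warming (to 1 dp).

7.9 °C

Total gain g = 0.11 + 0.362 + 0.12 = 0.592.
Amplification A = 1/(1 − 0.592) = 2.451.
ΔT = 3.24 × 2.451 = 7.9 °C.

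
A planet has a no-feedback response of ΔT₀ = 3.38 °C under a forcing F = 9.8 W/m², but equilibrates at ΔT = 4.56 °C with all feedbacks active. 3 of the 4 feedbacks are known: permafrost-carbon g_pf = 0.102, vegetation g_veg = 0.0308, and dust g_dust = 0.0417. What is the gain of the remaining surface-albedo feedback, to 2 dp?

Amplification A = ΔT/ΔT₀ = 4.56/3.38 = 1.349.
Total gain g = 1 − 1/A = 1 − 1/1.349 = 0.2587.
Known gains sum to 0.102 + 0.0308 + 0.0417 = 0.1745.
g_alb = 0.2587 − 0.1745 = 0.08.

0.08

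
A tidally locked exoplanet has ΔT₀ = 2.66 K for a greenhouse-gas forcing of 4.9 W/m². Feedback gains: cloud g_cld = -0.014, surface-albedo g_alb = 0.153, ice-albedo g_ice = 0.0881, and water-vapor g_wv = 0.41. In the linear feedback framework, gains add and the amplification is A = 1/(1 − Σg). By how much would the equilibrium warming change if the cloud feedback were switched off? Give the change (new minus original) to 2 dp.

Original: g = 0.6371, ΔT = 2.66/(1−0.6371) = 7.3298 K.
Without cloud: g' = 0.6511, ΔT' = 2.66/(1−0.6511) = 7.6240 K.
Change = 7.6240 − 7.3298 = 0.29 K.

0.29 K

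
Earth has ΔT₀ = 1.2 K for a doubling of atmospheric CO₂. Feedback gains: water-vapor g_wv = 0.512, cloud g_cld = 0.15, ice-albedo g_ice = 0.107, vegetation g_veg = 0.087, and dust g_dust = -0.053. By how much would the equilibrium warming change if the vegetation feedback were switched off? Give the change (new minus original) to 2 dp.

-1.87 K

Original: g = 0.803, ΔT = 1.2/(1−0.803) = 6.0914 K.
Without vegetation: g' = 0.716, ΔT' = 1.2/(1−0.716) = 4.2254 K.
Change = 4.2254 − 6.0914 = -1.87 K.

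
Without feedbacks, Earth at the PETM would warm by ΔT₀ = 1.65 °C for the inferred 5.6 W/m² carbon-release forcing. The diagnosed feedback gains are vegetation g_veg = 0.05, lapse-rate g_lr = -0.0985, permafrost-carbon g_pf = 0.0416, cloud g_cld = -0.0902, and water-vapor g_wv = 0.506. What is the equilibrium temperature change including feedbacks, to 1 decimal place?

Total gain g = 0.05 − 0.0985 + 0.0416 − 0.0902 + 0.506 = 0.4089.
Amplification A = 1/(1 − 0.4089) = 1.692.
ΔT = 1.65 × 1.692 = 2.8 °C.

2.8 °C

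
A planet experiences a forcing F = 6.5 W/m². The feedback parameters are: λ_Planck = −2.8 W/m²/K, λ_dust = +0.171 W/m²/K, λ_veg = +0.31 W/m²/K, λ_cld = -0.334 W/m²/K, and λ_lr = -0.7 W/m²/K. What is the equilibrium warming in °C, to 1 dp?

Net feedback parameter λ = (−2.8) + (+0.171) + (+0.31) + (-0.334) + (-0.7) = -3.353 W/m²/K.
ΔT = −F/λ = −6.5/(-3.353) = 1.9 °C.

1.9 °C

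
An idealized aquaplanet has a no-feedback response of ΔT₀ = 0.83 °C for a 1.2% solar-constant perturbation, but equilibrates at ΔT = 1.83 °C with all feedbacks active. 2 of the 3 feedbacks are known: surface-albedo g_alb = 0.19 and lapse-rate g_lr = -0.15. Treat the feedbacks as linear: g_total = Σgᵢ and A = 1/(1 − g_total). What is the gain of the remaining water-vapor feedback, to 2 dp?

Amplification A = ΔT/ΔT₀ = 1.83/0.83 = 2.205.
Total gain g = 1 − 1/A = 1 − 1/2.205 = 0.5465.
Known gains sum to 0.19 − 0.15 = 0.04.
g_wv = 0.5465 − 0.04 = 0.51.

0.51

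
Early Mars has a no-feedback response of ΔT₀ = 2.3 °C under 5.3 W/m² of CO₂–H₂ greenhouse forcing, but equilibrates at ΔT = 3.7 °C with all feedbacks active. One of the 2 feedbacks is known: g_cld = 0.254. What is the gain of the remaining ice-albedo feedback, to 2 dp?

0.12

Amplification A = ΔT/ΔT₀ = 3.7/2.3 = 1.609.
Total gain g = 1 − 1/A = 1 − 1/1.609 = 0.3785.
The known gain is 0.254.
g_ice = 0.3785 − 0.254 = 0.12.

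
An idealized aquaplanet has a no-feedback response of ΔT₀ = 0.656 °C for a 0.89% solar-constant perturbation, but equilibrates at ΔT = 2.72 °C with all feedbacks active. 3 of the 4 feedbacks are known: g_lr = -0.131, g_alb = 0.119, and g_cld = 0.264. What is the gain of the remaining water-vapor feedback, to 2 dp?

Amplification A = ΔT/ΔT₀ = 2.72/0.656 = 4.146.
Total gain g = 1 − 1/A = 1 − 1/4.146 = 0.7588.
Known gains sum to -0.131 + 0.119 + 0.264 = 0.252.
g_wv = 0.7588 − 0.252 = 0.51.

0.51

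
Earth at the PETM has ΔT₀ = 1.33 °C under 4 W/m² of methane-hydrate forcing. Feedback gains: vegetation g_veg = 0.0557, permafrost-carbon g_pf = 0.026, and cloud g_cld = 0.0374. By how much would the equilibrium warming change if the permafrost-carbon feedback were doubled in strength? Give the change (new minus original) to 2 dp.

Original: g = 0.1191, ΔT = 1.33/(1−0.1191) = 1.5098 °C.
With doubled permafrost-carbon: g' = 0.1451, ΔT' = 1.33/(1−0.1451) = 1.5557 °C.
Change = 1.5557 − 1.5098 = 0.05 °C.

0.05 °C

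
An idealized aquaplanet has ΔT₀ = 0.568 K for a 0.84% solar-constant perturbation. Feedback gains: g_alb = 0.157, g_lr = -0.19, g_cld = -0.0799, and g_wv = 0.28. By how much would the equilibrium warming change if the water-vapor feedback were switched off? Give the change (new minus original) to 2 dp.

Original: g = 0.1671, ΔT = 0.568/(1−0.1671) = 0.6820 K.
Without water-vapor: g' = -0.1129, ΔT' = 0.568/(1+0.1129) = 0.5104 K.
Change = 0.5104 − 0.6820 = -0.17 K.

-0.17 K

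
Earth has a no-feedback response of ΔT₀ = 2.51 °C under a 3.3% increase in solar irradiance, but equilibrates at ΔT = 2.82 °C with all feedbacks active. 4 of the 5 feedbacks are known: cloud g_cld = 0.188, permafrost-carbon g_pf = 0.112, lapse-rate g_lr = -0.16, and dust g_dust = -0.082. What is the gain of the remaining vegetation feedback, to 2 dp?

0.05

Amplification A = ΔT/ΔT₀ = 2.82/2.51 = 1.124.
Total gain g = 1 − 1/A = 1 − 1/1.124 = 0.1103.
Known gains sum to 0.188 + 0.112 − 0.16 − 0.082 = 0.058.
g_veg = 0.1103 − 0.058 = 0.05.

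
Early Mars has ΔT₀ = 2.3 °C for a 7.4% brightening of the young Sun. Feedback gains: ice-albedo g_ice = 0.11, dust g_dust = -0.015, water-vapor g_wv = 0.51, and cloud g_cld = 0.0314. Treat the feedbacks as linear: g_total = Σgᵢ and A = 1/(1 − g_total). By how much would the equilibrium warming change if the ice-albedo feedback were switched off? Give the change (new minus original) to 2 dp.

-1.47 °C

Original: g = 0.6364, ΔT = 2.3/(1−0.6364) = 6.3256 °C.
Without ice-albedo: g' = 0.5264, ΔT' = 2.3/(1−0.5264) = 4.8564 °C.
Change = 4.8564 − 6.3256 = -1.47 °C.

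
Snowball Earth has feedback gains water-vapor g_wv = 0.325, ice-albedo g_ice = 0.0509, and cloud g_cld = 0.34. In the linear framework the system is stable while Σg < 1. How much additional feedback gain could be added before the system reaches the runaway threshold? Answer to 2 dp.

Current total gain = 0.325 + 0.0509 + 0.34 = 0.7159.
Margin to runaway = 1 − 0.7159 = 0.28.

0.28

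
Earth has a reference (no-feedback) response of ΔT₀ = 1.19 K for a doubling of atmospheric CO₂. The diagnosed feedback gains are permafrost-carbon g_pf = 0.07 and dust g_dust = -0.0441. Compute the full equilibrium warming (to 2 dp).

1.22 K

Total gain g = 0.07 − 0.0441 = 0.0259.
Amplification A = 1/(1 − 0.0259) = 1.027.
ΔT = 1.19 × 1.027 = 1.22 K.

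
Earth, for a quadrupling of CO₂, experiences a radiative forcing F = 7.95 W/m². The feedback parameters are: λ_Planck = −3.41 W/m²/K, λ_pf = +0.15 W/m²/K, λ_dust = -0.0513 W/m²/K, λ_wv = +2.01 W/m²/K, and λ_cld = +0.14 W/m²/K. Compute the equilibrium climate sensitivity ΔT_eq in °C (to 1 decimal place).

6.8 °C

Net feedback parameter λ = (−3.41) + (+0.15) + (-0.0513) + (+2.01) + (+0.14) = -1.1613 W/m²/K.
ΔT = −F/λ = −7.95/(-1.1613) = 6.8 °C.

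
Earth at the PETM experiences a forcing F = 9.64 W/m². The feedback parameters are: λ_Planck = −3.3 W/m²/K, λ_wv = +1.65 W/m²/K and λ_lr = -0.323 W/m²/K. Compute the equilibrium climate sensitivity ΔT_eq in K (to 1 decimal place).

Net feedback parameter λ = (−3.3) + (+1.65) + (-0.323) = -1.973 W/m²/K.
ΔT = −F/λ = −9.64/(-1.973) = 4.9 K.

4.9 K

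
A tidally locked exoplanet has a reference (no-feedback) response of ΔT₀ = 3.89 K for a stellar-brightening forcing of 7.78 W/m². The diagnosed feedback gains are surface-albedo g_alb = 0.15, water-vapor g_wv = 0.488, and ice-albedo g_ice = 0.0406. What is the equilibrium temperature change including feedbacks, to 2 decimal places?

Total gain g = 0.15 + 0.488 + 0.0406 = 0.6786.
Amplification A = 1/(1 − 0.6786) = 3.111.
ΔT = 3.89 × 3.111 = 12.10 K.

12.10 K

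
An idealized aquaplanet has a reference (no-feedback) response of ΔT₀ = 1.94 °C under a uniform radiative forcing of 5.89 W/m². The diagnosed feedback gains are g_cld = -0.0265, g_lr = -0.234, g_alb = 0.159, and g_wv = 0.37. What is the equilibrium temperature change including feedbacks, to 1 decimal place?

Total gain g = -0.0265 − 0.234 + 0.159 + 0.37 = 0.2685.
Amplification A = 1/(1 − 0.2685) = 1.367.
ΔT = 1.94 × 1.367 = 2.7 °C.

2.7 °C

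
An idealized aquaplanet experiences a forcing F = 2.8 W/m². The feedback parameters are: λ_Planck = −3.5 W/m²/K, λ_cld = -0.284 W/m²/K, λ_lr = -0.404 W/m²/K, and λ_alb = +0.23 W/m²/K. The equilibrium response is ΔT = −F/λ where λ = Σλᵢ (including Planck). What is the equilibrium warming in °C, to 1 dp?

Net feedback parameter λ = (−3.5) + (-0.284) + (-0.404) + (+0.23) = -3.958 W/m²/K.
ΔT = −F/λ = −2.8/(-3.958) = 0.7 °C.

0.7 °C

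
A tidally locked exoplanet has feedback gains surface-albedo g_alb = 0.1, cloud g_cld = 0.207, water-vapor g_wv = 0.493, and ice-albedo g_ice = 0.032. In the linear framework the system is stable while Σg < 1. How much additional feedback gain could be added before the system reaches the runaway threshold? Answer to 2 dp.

Current total gain = 0.1 + 0.207 + 0.493 + 0.032 = 0.832.
Margin to runaway = 1 − 0.832 = 0.17.

0.17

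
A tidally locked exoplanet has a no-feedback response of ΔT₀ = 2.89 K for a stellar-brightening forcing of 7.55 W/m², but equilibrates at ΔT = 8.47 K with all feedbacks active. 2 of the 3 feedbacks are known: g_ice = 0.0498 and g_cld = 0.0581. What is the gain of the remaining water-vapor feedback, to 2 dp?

0.55

Amplification A = ΔT/ΔT₀ = 8.47/2.89 = 2.931.
Total gain g = 1 − 1/A = 1 − 1/2.931 = 0.6588.
Known gains sum to 0.0498 + 0.0581 = 0.1079.
g_wv = 0.6588 − 0.1079 = 0.55.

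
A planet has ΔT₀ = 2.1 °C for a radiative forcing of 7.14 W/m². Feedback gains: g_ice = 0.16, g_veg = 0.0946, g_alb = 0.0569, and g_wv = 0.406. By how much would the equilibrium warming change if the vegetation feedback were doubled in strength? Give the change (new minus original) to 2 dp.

Original: g = 0.7175, ΔT = 2.1/(1−0.7175) = 7.4336 °C.
With doubled vegetation: g' = 0.8121, ΔT' = 2.1/(1−0.8121) = 11.1762 °C.
Change = 11.1762 − 7.4336 = 3.74 °C.

3.74 °C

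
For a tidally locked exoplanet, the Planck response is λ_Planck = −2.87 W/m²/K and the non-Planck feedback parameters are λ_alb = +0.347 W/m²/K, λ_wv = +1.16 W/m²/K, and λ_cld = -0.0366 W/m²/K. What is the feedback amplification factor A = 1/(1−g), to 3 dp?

Convert to gains: g_alb = 0.347/2.87 = 0.1209; g_wv = 1.16/2.87 = 0.4042; g_cld = -0.0366/2.87 = -0.01275.
Total gain g = 0.51235.
A = 1/(1 − 0.51235) = 2.051.

2.051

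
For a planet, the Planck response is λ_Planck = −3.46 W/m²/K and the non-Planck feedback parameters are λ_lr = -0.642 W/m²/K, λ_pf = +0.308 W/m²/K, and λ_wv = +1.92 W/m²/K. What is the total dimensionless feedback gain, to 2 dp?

Convert to gains: g_lr = -0.642/3.46 = -0.1855; g_pf = 0.308/3.46 = 0.08902; g_wv = 1.92/3.46 = 0.5549.
Total gain g = 0.45842.

0.46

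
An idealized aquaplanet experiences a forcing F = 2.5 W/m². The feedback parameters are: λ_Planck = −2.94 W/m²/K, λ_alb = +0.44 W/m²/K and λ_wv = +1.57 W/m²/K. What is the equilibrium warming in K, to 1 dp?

2.7 K

Net feedback parameter λ = (−2.94) + (+0.44) + (+1.57) = -0.93 W/m²/K.
ΔT = −F/λ = −2.5/(-0.93) = 2.7 K.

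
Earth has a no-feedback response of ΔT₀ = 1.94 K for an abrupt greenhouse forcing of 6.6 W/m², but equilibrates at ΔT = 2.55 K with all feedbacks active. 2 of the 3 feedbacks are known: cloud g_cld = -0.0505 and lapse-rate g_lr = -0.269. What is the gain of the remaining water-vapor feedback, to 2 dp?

0.56

Amplification A = ΔT/ΔT₀ = 2.55/1.94 = 1.314.
Total gain g = 1 − 1/A = 1 − 1/1.314 = 0.239.
Known gains sum to -0.0505 − 0.269 = -0.3195.
g_wv = 0.239 + 0.3195 = 0.56.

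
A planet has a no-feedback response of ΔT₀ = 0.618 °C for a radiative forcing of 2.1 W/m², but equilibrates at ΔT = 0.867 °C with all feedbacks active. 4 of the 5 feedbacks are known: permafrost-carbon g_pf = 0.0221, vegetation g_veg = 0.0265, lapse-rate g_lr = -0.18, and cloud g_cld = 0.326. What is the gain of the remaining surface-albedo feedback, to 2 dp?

Amplification A = ΔT/ΔT₀ = 0.867/0.618 = 1.403.
Total gain g = 1 − 1/A = 1 − 1/1.403 = 0.2872.
Known gains sum to 0.0221 + 0.0265 − 0.18 + 0.326 = 0.1946.
g_alb = 0.2872 − 0.1946 = 0.09.

0.09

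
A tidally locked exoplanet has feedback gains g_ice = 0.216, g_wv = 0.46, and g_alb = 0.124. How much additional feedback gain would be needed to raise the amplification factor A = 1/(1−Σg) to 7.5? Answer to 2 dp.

0.07

Current total gain = 0.8.
Target gain for A = 7.5: g* = 1 − 1/7.5 = 0.8667.
Additional gain needed = 0.8667 − 0.8 = 0.07.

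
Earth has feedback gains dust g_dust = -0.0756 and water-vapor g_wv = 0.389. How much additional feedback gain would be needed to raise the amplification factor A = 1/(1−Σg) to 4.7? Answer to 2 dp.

0.47

Current total gain = 0.3134.
Target gain for A = 4.7: g* = 1 − 1/4.7 = 0.7872.
Additional gain needed = 0.7872 − 0.3134 = 0.47.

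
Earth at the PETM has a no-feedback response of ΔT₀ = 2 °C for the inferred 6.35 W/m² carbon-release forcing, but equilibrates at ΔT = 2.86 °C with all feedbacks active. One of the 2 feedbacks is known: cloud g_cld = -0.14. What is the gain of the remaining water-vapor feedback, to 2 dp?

0.44

Amplification A = ΔT/ΔT₀ = 2.86/2 = 1.43.
Total gain g = 1 − 1/A = 1 − 1/1.43 = 0.3007.
The known gain is -0.14.
g_wv = 0.3007 + 0.14 = 0.44.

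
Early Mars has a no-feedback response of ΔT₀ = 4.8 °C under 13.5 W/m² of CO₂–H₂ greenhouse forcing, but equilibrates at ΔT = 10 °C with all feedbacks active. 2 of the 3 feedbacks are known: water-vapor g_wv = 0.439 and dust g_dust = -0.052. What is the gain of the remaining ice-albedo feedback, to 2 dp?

Amplification A = ΔT/ΔT₀ = 10/4.8 = 2.083.
Total gain g = 1 − 1/A = 1 − 1/2.083 = 0.5199.
Known gains sum to 0.439 − 0.052 = 0.387.
g_ice = 0.5199 − 0.387 = 0.13.

0.13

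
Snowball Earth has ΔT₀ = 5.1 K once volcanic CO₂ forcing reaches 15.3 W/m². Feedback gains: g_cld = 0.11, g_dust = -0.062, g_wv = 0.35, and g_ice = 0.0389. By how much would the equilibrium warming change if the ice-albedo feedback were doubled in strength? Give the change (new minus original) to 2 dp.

Original: g = 0.4369, ΔT = 5.1/(1−0.4369) = 9.0570 K.
With doubled ice-albedo: g' = 0.4758, ΔT' = 5.1/(1−0.4758) = 9.7291 K.
Change = 9.7291 − 9.0570 = 0.67 K.

0.67 K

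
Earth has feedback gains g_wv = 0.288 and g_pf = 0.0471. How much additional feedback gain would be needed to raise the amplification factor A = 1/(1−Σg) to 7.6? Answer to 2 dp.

Current total gain = 0.3351.
Target gain for A = 7.6: g* = 1 − 1/7.6 = 0.8684.
Additional gain needed = 0.8684 − 0.3351 = 0.53.

0.53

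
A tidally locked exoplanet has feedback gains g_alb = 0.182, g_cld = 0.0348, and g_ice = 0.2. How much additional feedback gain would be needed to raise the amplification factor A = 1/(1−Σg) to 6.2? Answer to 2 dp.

0.42

Current total gain = 0.4168.
Target gain for A = 6.2: g* = 1 − 1/6.2 = 0.8387.
Additional gain needed = 0.8387 − 0.4168 = 0.42.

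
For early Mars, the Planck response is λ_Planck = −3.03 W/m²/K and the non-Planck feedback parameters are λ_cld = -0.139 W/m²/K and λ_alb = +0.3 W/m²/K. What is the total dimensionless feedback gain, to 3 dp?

0.053

Convert to gains: g_cld = -0.139/3.03 = -0.04587; g_alb = 0.3/3.03 = 0.09901.
Total gain g = 0.05314.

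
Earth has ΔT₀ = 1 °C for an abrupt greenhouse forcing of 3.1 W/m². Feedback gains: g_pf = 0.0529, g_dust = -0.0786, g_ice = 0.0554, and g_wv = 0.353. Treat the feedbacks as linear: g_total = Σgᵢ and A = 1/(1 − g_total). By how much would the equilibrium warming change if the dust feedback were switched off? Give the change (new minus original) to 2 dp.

Original: g = 0.3827, ΔT = 1/(1−0.3827) = 1.6200 °C.
Without dust: g' = 0.4613, ΔT' = 1/(1−0.4613) = 1.8563 °C.
Change = 1.8563 − 1.6200 = 0.24 °C.

0.24 °C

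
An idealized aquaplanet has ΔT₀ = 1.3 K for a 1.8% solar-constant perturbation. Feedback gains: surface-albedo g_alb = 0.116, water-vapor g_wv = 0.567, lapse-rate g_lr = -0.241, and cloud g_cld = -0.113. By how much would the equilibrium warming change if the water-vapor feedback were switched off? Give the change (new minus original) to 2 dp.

-0.89 K

Original: g = 0.329, ΔT = 1.3/(1−0.329) = 1.9374 K.
Without water-vapor: g' = -0.238, ΔT' = 1.3/(1+0.238) = 1.0501 K.
Change = 1.0501 − 1.9374 = -0.89 K.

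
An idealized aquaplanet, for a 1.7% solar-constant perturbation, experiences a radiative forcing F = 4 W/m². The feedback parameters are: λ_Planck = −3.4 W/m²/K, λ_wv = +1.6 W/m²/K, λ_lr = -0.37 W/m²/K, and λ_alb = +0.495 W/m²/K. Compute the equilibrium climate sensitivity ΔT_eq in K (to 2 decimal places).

Net feedback parameter λ = (−3.4) + (+1.6) + (-0.37) + (+0.495) = -1.675 W/m²/K.
ΔT = −F/λ = −4/(-1.675) = 2.39 K.

2.39 K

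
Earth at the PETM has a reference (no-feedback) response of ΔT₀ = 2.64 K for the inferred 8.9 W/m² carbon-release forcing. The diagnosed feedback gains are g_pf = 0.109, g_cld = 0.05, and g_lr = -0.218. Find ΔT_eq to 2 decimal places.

2.49 K

Total gain g = 0.109 + 0.05 − 0.218 = -0.059.
Amplification A = 1/(1 + 0.059) = 0.9443.
ΔT = 2.64 × 0.9443 = 2.49 K.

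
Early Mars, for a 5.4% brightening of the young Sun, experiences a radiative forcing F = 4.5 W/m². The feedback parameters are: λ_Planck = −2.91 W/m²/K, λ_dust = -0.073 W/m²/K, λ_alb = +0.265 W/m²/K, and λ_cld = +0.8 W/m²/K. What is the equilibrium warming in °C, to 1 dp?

2.3 °C

Net feedback parameter λ = (−2.91) + (-0.073) + (+0.265) + (+0.8) = -1.918 W/m²/K.
ΔT = −F/λ = −4.5/(-1.918) = 2.3 °C.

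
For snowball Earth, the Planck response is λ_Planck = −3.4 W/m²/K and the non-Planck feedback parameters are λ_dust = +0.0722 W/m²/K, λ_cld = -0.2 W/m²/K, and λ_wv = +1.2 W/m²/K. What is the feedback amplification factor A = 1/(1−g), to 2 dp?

Convert to gains: g_dust = 0.0722/3.4 = 0.02124; g_cld = -0.2/3.4 = -0.05882; g_wv = 1.2/3.4 = 0.3529.
Total gain g = 0.31532.
A = 1/(1 − 0.31532) = 1.46.

1.46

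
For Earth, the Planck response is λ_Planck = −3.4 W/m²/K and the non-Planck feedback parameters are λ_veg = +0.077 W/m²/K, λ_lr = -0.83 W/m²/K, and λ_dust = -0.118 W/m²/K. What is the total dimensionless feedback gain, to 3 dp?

Convert to gains: g_veg = 0.077/3.4 = 0.02265; g_lr = -0.83/3.4 = -0.2441; g_dust = -0.118/3.4 = -0.03471.
Total gain g = -0.25616.

-0.256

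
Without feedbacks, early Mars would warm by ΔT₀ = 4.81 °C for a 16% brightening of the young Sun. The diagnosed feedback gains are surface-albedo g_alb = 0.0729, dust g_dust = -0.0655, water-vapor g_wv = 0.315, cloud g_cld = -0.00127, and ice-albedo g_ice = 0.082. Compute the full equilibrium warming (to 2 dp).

8.06 °C

Total gain g = 0.0729 − 0.0655 + 0.315 − 0.00127 + 0.082 = 0.40313.
Amplification A = 1/(1 − 0.40313) = 1.675.
ΔT = 4.81 × 1.675 = 8.06 °C.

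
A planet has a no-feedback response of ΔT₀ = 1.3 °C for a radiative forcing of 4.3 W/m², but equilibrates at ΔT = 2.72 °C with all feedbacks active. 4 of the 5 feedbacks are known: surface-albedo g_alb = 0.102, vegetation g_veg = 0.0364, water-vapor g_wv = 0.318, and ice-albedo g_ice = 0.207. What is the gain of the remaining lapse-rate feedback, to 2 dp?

-0.14

Amplification A = ΔT/ΔT₀ = 2.72/1.3 = 2.092.
Total gain g = 1 − 1/A = 1 − 1/2.092 = 0.522.
Known gains sum to 0.102 + 0.0364 + 0.318 + 0.207 = 0.6634.
g_lr = 0.522 − 0.6634 = -0.14.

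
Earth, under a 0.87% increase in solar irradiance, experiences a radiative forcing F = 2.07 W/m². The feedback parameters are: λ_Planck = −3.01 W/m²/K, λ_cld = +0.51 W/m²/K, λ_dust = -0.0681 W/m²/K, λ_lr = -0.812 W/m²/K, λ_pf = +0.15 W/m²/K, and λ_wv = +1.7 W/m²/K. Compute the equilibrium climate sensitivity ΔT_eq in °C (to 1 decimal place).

1.4 °C

Net feedback parameter λ = (−3.01) + (+0.51) + (-0.0681) + (-0.812) + (+0.15) + (+1.7) = -1.5301 W/m²/K.
ΔT = −F/λ = −2.07/(-1.5301) = 1.4 °C.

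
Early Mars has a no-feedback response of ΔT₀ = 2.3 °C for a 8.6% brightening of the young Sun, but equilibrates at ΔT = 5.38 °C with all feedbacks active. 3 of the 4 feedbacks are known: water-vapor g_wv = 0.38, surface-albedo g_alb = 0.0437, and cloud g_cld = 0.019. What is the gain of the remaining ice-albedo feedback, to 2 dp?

Amplification A = ΔT/ΔT₀ = 5.38/2.3 = 2.339.
Total gain g = 1 − 1/A = 1 − 1/2.339 = 0.5725.
Known gains sum to 0.38 + 0.0437 + 0.019 = 0.4427.
g_ice = 0.5725 − 0.4427 = 0.13.

0.13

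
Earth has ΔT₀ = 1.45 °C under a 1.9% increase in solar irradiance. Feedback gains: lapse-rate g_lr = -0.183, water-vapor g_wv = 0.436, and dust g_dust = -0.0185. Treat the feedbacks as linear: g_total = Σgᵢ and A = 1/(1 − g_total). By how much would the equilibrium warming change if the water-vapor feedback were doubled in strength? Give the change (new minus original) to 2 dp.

2.51 °C

Original: g = 0.2345, ΔT = 1.45/(1−0.2345) = 1.8942 °C.
With doubled water-vapor: g' = 0.6705, ΔT' = 1.45/(1−0.6705) = 4.4006 °C.
Change = 4.4006 − 1.8942 = 2.51 °C.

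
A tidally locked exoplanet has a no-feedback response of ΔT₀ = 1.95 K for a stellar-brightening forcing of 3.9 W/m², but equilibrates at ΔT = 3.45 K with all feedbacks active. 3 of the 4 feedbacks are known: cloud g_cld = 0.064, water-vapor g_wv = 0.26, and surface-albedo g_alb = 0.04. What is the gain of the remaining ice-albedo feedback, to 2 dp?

0.07

Amplification A = ΔT/ΔT₀ = 3.45/1.95 = 1.769.
Total gain g = 1 − 1/A = 1 − 1/1.769 = 0.4347.
Known gains sum to 0.064 + 0.26 + 0.04 = 0.364.
g_ice = 0.4347 − 0.364 = 0.07.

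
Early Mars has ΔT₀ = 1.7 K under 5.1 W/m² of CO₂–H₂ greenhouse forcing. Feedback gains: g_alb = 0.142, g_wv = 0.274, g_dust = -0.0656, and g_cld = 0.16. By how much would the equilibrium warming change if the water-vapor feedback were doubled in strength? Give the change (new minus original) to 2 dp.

4.41 K

Original: g = 0.5104, ΔT = 1.7/(1−0.5104) = 3.4722 K.
With doubled water-vapor: g' = 0.7844, ΔT' = 1.7/(1−0.7844) = 7.8850 K.
Change = 7.8850 − 3.4722 = 4.41 K.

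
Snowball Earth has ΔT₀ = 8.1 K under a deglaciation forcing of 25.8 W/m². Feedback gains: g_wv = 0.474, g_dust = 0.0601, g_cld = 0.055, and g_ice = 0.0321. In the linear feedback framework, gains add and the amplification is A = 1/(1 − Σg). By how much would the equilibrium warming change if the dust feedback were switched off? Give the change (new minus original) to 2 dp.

Original: g = 0.6212, ΔT = 8.1/(1−0.6212) = 21.3833 K.
Without dust: g' = 0.5611, ΔT' = 8.1/(1−0.5611) = 18.4552 K.
Change = 18.4552 − 21.3833 = -2.93 K.

-2.93 K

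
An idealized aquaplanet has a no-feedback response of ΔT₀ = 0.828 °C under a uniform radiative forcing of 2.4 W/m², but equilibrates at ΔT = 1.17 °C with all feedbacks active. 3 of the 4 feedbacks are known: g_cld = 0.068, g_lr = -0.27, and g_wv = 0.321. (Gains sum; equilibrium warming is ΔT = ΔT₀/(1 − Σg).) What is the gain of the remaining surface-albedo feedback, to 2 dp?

0.17

Amplification A = ΔT/ΔT₀ = 1.17/0.828 = 1.413.
Total gain g = 1 − 1/A = 1 − 1/1.413 = 0.2923.
Known gains sum to 0.068 − 0.27 + 0.321 = 0.119.
g_alb = 0.2923 − 0.119 = 0.17.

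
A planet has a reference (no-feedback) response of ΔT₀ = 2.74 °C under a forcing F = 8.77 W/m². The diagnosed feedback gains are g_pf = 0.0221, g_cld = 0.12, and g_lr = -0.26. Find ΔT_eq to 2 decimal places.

2.45 °C

Total gain g = 0.0221 + 0.12 − 0.26 = -0.1179.
Amplification A = 1/(1 + 0.1179) = 0.8945.
ΔT = 2.74 × 0.8945 = 2.45 °C.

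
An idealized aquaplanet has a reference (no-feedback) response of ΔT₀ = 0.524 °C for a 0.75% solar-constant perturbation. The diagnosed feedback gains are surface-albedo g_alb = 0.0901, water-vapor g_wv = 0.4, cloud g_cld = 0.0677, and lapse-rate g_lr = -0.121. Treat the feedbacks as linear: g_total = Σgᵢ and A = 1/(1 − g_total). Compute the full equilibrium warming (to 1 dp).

0.9 °C

Total gain g = 0.0901 + 0.4 + 0.0677 − 0.121 = 0.4368.
Amplification A = 1/(1 − 0.4368) = 1.776.
ΔT = 0.524 × 1.776 = 0.9 °C.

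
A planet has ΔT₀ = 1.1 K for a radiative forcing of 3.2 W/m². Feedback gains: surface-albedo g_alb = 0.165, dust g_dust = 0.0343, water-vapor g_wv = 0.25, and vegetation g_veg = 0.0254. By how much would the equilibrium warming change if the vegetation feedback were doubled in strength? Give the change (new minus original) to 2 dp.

0.11 K

Original: g = 0.4747, ΔT = 1.1/(1−0.4747) = 2.0940 K.
With doubled vegetation: g' = 0.5001, ΔT' = 1.1/(1−0.5001) = 2.2004 K.
Change = 2.2004 − 2.0940 = 0.11 K.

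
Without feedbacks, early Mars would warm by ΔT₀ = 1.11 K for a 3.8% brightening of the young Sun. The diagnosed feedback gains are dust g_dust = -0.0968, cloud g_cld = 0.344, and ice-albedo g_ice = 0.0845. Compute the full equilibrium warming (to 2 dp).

1.66 K

Total gain g = -0.0968 + 0.344 + 0.0845 = 0.3317.
Amplification A = 1/(1 − 0.3317) = 1.496.
ΔT = 1.11 × 1.496 = 1.66 K.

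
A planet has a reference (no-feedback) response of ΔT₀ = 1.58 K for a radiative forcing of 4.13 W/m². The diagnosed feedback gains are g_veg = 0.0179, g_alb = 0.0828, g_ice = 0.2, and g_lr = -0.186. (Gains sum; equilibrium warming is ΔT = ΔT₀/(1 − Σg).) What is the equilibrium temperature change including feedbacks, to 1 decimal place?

1.8 K

Total gain g = 0.0179 + 0.0828 + 0.2 − 0.186 = 0.1147.
Amplification A = 1/(1 − 0.1147) = 1.13.
ΔT = 1.58 × 1.13 = 1.8 K.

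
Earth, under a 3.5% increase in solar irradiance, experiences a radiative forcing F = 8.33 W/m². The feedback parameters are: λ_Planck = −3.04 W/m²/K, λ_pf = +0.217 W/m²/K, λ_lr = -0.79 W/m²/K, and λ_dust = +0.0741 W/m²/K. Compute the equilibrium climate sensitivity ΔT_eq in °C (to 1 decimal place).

Net feedback parameter λ = (−3.04) + (+0.217) + (-0.79) + (+0.0741) = -3.5389 W/m²/K.
ΔT = −F/λ = −8.33/(-3.5389) = 2.4 °C.

2.4 °C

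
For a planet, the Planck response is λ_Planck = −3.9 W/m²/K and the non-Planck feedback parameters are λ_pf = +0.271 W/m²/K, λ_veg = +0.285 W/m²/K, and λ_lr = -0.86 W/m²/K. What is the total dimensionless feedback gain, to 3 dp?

Convert to gains: g_pf = 0.271/3.9 = 0.06949; g_veg = 0.285/3.9 = 0.07308; g_lr = -0.86/3.9 = -0.2205.
Total gain g = -0.07793.

-0.078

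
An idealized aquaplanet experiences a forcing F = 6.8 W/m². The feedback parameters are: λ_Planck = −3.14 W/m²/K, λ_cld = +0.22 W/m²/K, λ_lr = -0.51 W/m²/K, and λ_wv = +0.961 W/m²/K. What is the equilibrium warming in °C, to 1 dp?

2.8 °C

Net feedback parameter λ = (−3.14) + (+0.22) + (-0.51) + (+0.961) = -2.469 W/m²/K.
ΔT = −F/λ = −6.8/(-2.469) = 2.8 °C.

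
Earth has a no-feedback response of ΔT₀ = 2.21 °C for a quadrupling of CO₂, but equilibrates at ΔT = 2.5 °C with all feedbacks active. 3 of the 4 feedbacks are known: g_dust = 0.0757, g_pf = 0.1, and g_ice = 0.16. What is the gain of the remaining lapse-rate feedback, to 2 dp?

Amplification A = ΔT/ΔT₀ = 2.5/2.21 = 1.131.
Total gain g = 1 − 1/A = 1 − 1/1.131 = 0.1158.
Known gains sum to 0.0757 + 0.1 + 0.16 = 0.3357.
g_lr = 0.1158 − 0.3357 = -0.22.

-0.22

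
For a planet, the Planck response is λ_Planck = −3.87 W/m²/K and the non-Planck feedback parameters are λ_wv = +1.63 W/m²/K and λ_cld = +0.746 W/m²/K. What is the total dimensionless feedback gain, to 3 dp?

0.614

Convert to gains: g_wv = 1.63/3.87 = 0.4212; g_cld = 0.746/3.87 = 0.1928.
Total gain g = 0.614.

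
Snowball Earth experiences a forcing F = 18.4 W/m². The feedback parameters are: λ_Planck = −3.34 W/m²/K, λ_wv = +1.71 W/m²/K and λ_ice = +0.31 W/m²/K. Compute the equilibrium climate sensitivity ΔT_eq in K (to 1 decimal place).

13.9 K

Net feedback parameter λ = (−3.34) + (+1.71) + (+0.31) = -1.32 W/m²/K.
ΔT = −F/λ = −18.4/(-1.32) = 13.9 K.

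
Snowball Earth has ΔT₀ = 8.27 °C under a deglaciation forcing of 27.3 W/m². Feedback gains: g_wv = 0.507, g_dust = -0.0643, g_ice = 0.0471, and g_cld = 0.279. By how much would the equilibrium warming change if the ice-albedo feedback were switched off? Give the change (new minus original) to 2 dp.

Original: g = 0.7688, ΔT = 8.27/(1−0.7688) = 35.7699 °C.
Without ice-albedo: g' = 0.7217, ΔT' = 8.27/(1−0.7217) = 29.7161 °C.
Change = 29.7161 − 35.7699 = -6.05 °C.

-6.05 °C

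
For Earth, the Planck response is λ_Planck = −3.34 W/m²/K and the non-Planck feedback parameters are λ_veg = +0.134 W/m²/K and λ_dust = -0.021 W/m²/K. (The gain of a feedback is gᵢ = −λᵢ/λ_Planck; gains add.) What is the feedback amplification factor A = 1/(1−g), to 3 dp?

Convert to gains: g_veg = 0.134/3.34 = 0.04012; g_dust = -0.021/3.34 = -0.006287.
Total gain g = 0.033833.
A = 1/(1 − 0.033833) = 1.035.

1.035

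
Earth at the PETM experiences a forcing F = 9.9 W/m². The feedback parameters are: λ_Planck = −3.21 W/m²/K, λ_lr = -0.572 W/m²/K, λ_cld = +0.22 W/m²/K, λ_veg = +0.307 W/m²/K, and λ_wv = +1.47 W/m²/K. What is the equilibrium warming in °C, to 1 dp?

5.5 °C

Net feedback parameter λ = (−3.21) + (-0.572) + (+0.22) + (+0.307) + (+1.47) = -1.785 W/m²/K.
ΔT = −F/λ = −9.9/(-1.785) = 5.5 °C.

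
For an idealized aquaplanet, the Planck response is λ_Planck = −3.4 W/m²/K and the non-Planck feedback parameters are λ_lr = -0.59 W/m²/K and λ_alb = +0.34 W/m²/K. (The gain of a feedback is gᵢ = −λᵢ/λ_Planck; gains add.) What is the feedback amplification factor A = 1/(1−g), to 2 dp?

Convert to gains: g_lr = -0.59/3.4 = -0.1735; g_alb = 0.34/3.4 = 0.1.
Total gain g = -0.0735.
A = 1/(1 + 0.0735) = 0.93.

0.93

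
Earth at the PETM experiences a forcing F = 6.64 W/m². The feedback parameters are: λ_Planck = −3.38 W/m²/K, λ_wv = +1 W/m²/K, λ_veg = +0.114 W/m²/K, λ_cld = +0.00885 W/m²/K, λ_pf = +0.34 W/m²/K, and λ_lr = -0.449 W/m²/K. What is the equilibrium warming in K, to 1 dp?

Net feedback parameter λ = (−3.38) + (+1) + (+0.114) + (+0.00885) + (+0.34) + (-0.449) = -2.36615 W/m²/K.
ΔT = −F/λ = −6.64/(-2.36615) = 2.8 K.

2.8 K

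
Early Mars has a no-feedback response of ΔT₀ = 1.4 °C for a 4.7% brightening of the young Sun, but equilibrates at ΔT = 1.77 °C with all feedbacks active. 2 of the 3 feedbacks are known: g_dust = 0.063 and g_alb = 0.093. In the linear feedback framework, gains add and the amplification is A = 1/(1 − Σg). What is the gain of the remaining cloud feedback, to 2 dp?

0.05

Amplification A = ΔT/ΔT₀ = 1.77/1.4 = 1.264.
Total gain g = 1 − 1/A = 1 − 1/1.264 = 0.2089.
Known gains sum to 0.063 + 0.093 = 0.156.
g_cld = 0.2089 − 0.156 = 0.05.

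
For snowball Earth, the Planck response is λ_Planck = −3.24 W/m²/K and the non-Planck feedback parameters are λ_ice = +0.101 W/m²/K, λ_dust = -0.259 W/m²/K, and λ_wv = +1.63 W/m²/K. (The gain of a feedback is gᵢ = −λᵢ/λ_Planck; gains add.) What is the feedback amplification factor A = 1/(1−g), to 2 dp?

1.83

Convert to gains: g_ice = 0.101/3.24 = 0.03117; g_dust = -0.259/3.24 = -0.07994; g_wv = 1.63/3.24 = 0.5031.
Total gain g = 0.45433.
A = 1/(1 − 0.45433) = 1.83.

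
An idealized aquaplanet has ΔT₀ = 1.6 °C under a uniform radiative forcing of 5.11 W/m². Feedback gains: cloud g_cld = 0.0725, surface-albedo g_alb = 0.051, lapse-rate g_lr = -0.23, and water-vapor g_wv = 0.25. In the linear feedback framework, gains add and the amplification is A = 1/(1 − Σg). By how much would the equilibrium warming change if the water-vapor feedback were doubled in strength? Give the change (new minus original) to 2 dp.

Original: g = 0.1435, ΔT = 1.6/(1−0.1435) = 1.8681 °C.
With doubled water-vapor: g' = 0.3935, ΔT' = 1.6/(1−0.3935) = 2.6381 °C.
Change = 2.6381 − 1.8681 = 0.77 °C.

0.77 °C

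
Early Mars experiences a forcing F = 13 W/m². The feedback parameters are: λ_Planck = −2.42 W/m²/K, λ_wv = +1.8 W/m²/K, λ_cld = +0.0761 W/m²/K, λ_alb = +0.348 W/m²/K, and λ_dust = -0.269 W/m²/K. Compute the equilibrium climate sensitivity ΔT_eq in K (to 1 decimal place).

28.0 K

Net feedback parameter λ = (−2.42) + (+1.8) + (+0.0761) + (+0.348) + (-0.269) = -0.4649 W/m²/K.
ΔT = −F/λ = −13/(-0.4649) = 28.0 K.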